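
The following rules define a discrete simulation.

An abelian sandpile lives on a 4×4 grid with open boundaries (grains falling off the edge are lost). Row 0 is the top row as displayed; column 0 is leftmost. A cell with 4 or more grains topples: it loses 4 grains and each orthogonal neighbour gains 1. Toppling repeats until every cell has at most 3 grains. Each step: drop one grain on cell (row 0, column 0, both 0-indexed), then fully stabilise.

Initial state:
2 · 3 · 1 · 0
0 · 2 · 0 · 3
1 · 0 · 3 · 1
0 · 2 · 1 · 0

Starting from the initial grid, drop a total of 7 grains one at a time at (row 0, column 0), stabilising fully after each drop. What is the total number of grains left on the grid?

21

[0] 2 · 3 · 1 · 0
0 · 2 · 0 · 3
1 · 0 · 3 · 1
0 · 2 · 1 · 0
[1] 3 · 3 · 1 · 0
0 · 2 · 0 · 3
1 · 0 · 3 · 1
0 · 2 · 1 · 0
[2] 1 · 0 · 2 · 0
1 · 3 · 0 · 3
1 · 0 · 3 · 1
0 · 2 · 1 · 0
[3] 2 · 0 · 2 · 0
1 · 3 · 0 · 3
1 · 0 · 3 · 1
0 · 2 · 1 · 0
[4] 3 · 0 · 2 · 0
1 · 3 · 0 · 3
1 · 0 · 3 · 1
0 · 2 · 1 · 0
[5] 0 · 1 · 2 · 0
2 · 3 · 0 · 3
1 · 0 · 3 · 1
0 · 2 · 1 · 0
[6] 1 · 1 · 2 · 0
2 · 3 · 0 · 3
1 · 0 · 3 · 1
0 · 2 · 1 · 0
[7] 2 · 1 · 2 · 0
2 · 3 · 0 · 3
1 · 0 · 3 · 1
0 · 2 · 1 · 0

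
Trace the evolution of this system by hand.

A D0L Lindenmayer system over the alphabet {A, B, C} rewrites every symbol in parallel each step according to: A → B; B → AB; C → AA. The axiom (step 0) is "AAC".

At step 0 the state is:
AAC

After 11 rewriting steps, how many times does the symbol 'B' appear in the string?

288

t=0: AAC
t=1: BBAA
t=2: ABABBB
t=3: BABBABABAB
t=4: ABBABABBABBABBAB
t=5: BABABBABBABABBABABBABABBAB
t=6: ABBABBABABBABABBABBABABBABBABABBABBABABBAB
t=7: BABABBABABBABBABABBABBABABBABABBABBABABBABABBABBABABBABABBABBABABBAB
t=8: ABBABBABABBABBABABBABABBABBABABBABABBABBABABBABBABABBABABBABBABABBABBABABBABABBABBABABBABBABABBABABBABBABABBAB
t=9: BABABBABABBABBABABBABABBABBABABBABBABABBABABBABBABABBABBAB…BABBABABBABABBABBABABBABABBABBABABBABBABABBABABBABBABABBAB  (len 178)
t=10: ABBABBABABBABBABABBABABBABBABABBABBABABBABABBABBABABBABABB…BABBABABBABABBABBABABBABABBABBABABBABBABABBABABBABBABABBAB  (len 288)
t=11: BABABBABABBABBABABBABABBABBABABBABBABABBABABBABBABABBABABB…BABBABABBABABBABBABABBABABBABBABABBABBABABBABABBABBABABBAB  (len 466)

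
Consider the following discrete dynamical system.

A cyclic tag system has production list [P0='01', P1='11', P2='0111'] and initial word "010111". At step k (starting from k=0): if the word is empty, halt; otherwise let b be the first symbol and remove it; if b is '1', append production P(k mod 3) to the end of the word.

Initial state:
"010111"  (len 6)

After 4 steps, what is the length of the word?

0) "010111"  (len 6)
1) "10111"  (len 5)
2) "011111"  (len 6)
3) "11111"  (len 5)
4) "111101"  (len 6)

6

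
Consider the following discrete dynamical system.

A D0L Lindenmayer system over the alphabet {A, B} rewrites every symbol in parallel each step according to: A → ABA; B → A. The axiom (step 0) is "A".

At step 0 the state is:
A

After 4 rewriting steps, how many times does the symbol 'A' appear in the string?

k=0  A
k=1  ABA
k=2  ABAAABA
k=3  ABAAABAABAABAAABA
k=4  ABAAABAABAABAAABAABAAABAABAAABAABAABAAABA

29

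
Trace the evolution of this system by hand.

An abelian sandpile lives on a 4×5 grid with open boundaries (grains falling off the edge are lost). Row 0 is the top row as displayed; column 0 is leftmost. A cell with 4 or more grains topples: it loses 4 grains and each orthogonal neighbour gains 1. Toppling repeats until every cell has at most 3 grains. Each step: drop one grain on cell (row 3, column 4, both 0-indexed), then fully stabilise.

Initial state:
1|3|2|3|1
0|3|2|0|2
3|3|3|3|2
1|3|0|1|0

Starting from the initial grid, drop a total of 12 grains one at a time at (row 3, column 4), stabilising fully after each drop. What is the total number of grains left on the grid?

step 0: 1|3|2|3|1
0|3|2|0|2
3|3|3|3|2
1|3|0|1|0
step 1: 1|3|2|3|1
0|3|2|0|2
3|3|3|3|2
1|3|0|1|1
step 2: 1|3|2|3|1
0|3|2|0|2
3|3|3|3|2
1|3|0|1|2
step 3: 1|3|2|3|1
0|3|2|0|2
3|3|3|3|2
1|3|0|1|3
step 4: 1|3|2|3|1
0|3|2|0|2
3|3|3|3|3
1|3|0|2|0
step 5: 1|3|2|3|1
0|3|2|0|2
3|3|3|3|3
1|3|0|2|1
step 6: 1|3|2|3|1
0|3|2|0|2
3|3|3|3|3
1|3|0|2|2
step 7: 1|3|2|3|1
0|3|2|0|2
3|3|3|3|3
1|3|0|2|3
step 8: 2|1|1|0|2
2|2|1|3|3
0|3|2|2|1
3|0|3|0|2
step 9: 2|1|1|0|2
2|2|1|3|3
0|3|2|2|1
3|0|3|0|3
step 10: 2|1|1|0|2
2|2|1|3|3
0|3|2|2|2
3|0|3|1|0
step 11: 2|1|1|0|2
2|2|1|3|3
0|3|2|2|2
3|0|3|1|1
step 12: 2|1|1|0|2
2|2|1|3|3
0|3|2|2|2
3|0|3|1|2

35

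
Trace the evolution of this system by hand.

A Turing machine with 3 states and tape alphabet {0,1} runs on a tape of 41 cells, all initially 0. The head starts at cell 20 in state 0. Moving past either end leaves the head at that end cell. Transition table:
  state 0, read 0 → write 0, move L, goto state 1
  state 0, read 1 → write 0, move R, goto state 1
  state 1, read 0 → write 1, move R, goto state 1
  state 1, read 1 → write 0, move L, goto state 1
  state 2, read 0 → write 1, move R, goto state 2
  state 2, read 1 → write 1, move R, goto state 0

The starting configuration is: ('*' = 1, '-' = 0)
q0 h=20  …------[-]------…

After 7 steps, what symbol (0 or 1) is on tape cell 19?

1

k=0  q0 h=20  …------[-]------…
k=1  q1 h=19  …------[-]------…
k=2  q1 h=20  …-----*[-]------…
k=3  q1 h=21  …----**[-]------…
k=4  q1 h=22  …---***[-]------…
k=5  q1 h=23  …--****[-]------…
k=6  q1 h=24  …-*****[-]------…
k=7  q1 h=25  …******[-]------…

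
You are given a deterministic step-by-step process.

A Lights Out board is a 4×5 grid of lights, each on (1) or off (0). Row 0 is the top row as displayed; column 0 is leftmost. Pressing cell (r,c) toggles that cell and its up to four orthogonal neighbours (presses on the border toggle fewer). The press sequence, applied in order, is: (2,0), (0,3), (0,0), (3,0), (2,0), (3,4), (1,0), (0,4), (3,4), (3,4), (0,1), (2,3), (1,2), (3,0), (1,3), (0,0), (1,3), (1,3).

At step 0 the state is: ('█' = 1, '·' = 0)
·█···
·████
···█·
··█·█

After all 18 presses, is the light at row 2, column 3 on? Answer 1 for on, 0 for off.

1

gen 0: ·█···
·████
···█·
··█·█
gen 1: ·█···
█████
██·█·
█·█·█
gen 2: ·████
███·█
██·█·
█·█·█
gen 3: █·███
·██·█
██·█·
█·█·█
gen 4: █·███
·██·█
·█·█·
·██·█
gen 5: █·███
███·█
█··█·
███·█
gen 6: █·███
███·█
█··██
████·
gen 7: ··███
··█·█
···██
████·
gen 8: ··█··
··█··
···██
████·
gen 9: ··█··
··█··
···█·
███·█
gen 10: ··█··
··█··
···██
████·
gen 11: ██···
·██··
···██
████·
gen 12: ██···
·███·
··█··
███··
gen 13: ███··
·····
·····
███··
gen 14: ███··
·····
█····
··█··
gen 15: ████·
··███
█··█·
··█··
gen 16: ··██·
█·███
█··█·
··█··
gen 17: ··█··
█····
█····
··█··
gen 18: ··██·
█·███
█··█·
··█··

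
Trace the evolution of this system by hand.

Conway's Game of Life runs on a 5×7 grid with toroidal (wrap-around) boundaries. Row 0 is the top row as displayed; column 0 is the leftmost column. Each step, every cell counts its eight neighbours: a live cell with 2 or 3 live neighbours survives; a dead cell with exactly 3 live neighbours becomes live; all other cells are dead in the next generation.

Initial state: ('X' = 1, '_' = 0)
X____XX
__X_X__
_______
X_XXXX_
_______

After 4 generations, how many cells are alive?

gen 0: X____XX
__X_X__
_______
X_XXXX_
_______
gen 1: _____XX
_____XX
_XX__X_
___XX__
XX_X___
gen 2: ____XX_
X___X__
__XX_XX
X__XX__
X_XX_XX
gen 3: XX_____
_______
XXX__XX
X______
XXX____
gen 4: X_X____
__X____
XX____X
_______
__X___X

8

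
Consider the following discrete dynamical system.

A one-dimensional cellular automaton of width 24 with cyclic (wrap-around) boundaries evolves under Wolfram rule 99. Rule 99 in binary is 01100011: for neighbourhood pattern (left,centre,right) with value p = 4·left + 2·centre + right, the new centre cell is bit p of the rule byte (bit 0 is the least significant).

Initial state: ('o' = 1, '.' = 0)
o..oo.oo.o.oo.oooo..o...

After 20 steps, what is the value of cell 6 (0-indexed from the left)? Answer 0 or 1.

step 0: o..oo.oo.o.oo.oooo..o...
step 1: ..o.oo.oo.o.oo...o.o..oo
step 2: .o.o.oo.oo.o.o.oo.o..o.o
step 3: o.o.o.oo.oo.o.o.oo..o.o.
step 4: .o.o.o.oo.oo.o.o.o.o.o.o
step 5: o.o.o.o.oo.oo.o.o.o.o.o.
step 6: .o.o.o.o.oo.oo.o.o.o.o.o
step 7: o.o.o.o.o.oo.oo.o.o.o.o.
step 8: .o.o.o.o.o.oo.oo.o.o.o.o
step 9: o.o.o.o.o.o.oo.oo.o.o.o.
step 10: .o.o.o.o.o.o.oo.oo.o.o.o
step 11: o.o.o.o.o.o.o.oo.oo.o.o.
step 12: .o.o.o.o.o.o.o.oo.oo.o.o
step 13: o.o.o.o.o.o.o.o.oo.oo.o.
step 14: .o.o.o.o.o.o.o.o.oo.oo.o
step 15: o.o.o.o.o.o.o.o.o.oo.oo.
step 16: .o.o.o.o.o.o.o.o.o.oo.oo
step 17: o.o.o.o.o.o.o.o.o.o.oo.o
step 18: oo.o.o.o.o.o.o.o.o.o.oo.
step 19: .oo.o.o.o.o.o.o.o.o.o.oo
step 20: o.oo.o.o.o.o.o.o.o.o.o.o

0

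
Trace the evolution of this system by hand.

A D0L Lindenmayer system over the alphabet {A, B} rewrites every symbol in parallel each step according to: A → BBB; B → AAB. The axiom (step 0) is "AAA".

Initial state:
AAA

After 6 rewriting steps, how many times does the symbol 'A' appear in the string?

t=0: AAA
t=1: BBBBBBBBB
t=2: AABAABAABAABAABAABAABAABAAB
t=3: BBBBBBAABBBBBBBAABBBBBBBAABBBBBBBAABBBBBBBAABBBBBBBAABBBBBBBAABBBBBBBAABBBBBBBAAB
t=4: AABAABAABAABAABAABBBBBBBAABAABAABAABAABAABAABBBBBBBAABAABA…BAABAABAABAABAABAABAABBBBBBBAABAABAABAABAABAABAABBBBBBBAAB  (len 243)
t=5: BBBBBBAABBBBBBBAABBBBBBBAABBBBBBBAABBBBBBBAABBBBBBBAABAABA…BAABBBBBBBAABBBBBBBAABBBBBBBAABAABAABAABAABAABAABBBBBBBAAB  (len 729)
t=6: AABAABAABAABAABAABBBBBBBAABAABAABAABAABAABAABBBBBBBAABAABA…BAABBBBBBBAABBBBBBBAABBBBBBBAABAABAABAABAABAABAABBBBBBBAAB  (len 2187)

990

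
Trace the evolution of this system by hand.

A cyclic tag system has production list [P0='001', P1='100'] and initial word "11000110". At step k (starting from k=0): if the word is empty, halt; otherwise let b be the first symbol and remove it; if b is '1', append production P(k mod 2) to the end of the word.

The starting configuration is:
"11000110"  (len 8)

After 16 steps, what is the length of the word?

13

[0] "11000110"  (len 8)
[1] "1000110001"  (len 10)
[2] "000110001100"  (len 12)
[3] "00110001100"  (len 11)
[4] "0110001100"  (len 10)
[5] "110001100"  (len 9)
[6] "10001100100"  (len 11)
[7] "0001100100001"  (len 13)
[8] "001100100001"  (len 12)
[9] "01100100001"  (len 11)
[10] "1100100001"  (len 10)
[11] "100100001001"  (len 12)
[12] "00100001001100"  (len 14)
[13] "0100001001100"  (len 13)
[14] "100001001100"  (len 12)
[15] "00001001100001"  (len 14)
[16] "0001001100001"  (len 13)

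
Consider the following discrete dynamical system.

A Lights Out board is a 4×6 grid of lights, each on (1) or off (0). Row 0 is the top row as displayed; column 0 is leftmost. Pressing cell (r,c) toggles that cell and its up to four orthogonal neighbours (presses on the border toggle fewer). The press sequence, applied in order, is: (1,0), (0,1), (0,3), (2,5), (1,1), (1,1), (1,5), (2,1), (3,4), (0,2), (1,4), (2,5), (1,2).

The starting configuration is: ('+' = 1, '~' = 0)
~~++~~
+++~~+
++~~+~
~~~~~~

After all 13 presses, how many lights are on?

[0] ~~++~~
+++~~+
++~~+~
~~~~~~
[1] +~++~~
~~+~~+
~+~~+~
~~~~~~
[2] ~+~+~~
~++~~+
~+~~+~
~~~~~~
[3] ~++~+~
~+++~+
~+~~+~
~~~~~~
[4] ~++~+~
~+++~~
~+~~~+
~~~~~+
[5] ~~+~+~
+~~+~~
~~~~~+
~~~~~+
[6] ~++~+~
~+++~~
~+~~~+
~~~~~+
[7] ~++~++
~+++++
~+~~~~
~~~~~+
[8] ~++~++
~~++++
+~+~~~
~+~~~+
[9] ~++~++
~~++++
+~+~+~
~+~++~
[10] ~~~+++
~~~+++
+~+~+~
~+~++~
[11] ~~~+~+
~~~~~~
+~+~~~
~+~++~
[12] ~~~+~+
~~~~~+
+~+~++
~+~+++
[13] ~~++~+
~+++~+
+~~~++
~+~+++

14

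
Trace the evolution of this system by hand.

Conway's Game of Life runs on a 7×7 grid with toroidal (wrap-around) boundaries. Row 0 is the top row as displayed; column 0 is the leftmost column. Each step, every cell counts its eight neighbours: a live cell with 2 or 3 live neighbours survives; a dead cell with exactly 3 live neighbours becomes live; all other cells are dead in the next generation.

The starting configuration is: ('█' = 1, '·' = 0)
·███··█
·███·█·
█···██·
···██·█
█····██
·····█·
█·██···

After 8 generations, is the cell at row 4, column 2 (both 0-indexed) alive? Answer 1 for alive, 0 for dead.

k=0  ·███··█
·███·█·
█···██·
···██·█
█····██
·····█·
█·██···
k=1  ······█
·····█·
██·····
···█···
█······
██··██·
█··██·█
k=2  █···█·█
█·····█
·······
██·····
██··█·█
·█·███·
·█·██··
k=3  ·█·██·█
█····██
·█····█
·█····█
···██·█
·█····█
·█····█
k=4  ·██·█··
·██·█··
·█·····
··█···█
··█···█
··█···█
·█····█
k=5  ·····█·
█······
██·█···
███····
████·██
·██··██
·█·█·█·
k=6  ····█·█
██····█
······█
····█··
···███·
·······
██···█·
k=7  ·······
······█
·····██
···██··
···███·
·····██
█····██
k=8  █····█·
·····██
····███
···█··█
···█··█
█······
█····█·

0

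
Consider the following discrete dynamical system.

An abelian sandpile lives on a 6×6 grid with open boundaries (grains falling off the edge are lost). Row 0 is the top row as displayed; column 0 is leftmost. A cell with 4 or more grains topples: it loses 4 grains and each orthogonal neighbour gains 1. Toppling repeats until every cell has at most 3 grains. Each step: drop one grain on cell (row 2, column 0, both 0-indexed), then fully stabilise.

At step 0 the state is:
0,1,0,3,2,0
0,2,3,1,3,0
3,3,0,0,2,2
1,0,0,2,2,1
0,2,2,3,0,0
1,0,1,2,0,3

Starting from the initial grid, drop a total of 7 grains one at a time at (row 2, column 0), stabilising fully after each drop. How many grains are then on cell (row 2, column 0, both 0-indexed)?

gen 0: 0,1,0,3,2,0
0,2,3,1,3,0
3,3,0,0,2,2
1,0,0,2,2,1
0,2,2,3,0,0
1,0,1,2,0,3
gen 1: 0,1,0,3,2,0
1,3,3,1,3,0
1,0,1,0,2,2
2,1,0,2,2,1
0,2,2,3,0,0
1,0,1,2,0,3
gen 2: 0,1,0,3,2,0
1,3,3,1,3,0
2,0,1,0,2,2
2,1,0,2,2,1
0,2,2,3,0,0
1,0,1,2,0,3
gen 3: 0,1,0,3,2,0
1,3,3,1,3,0
3,0,1,0,2,2
2,1,0,2,2,1
0,2,2,3,0,0
1,0,1,2,0,3
gen 4: 0,1,0,3,2,0
2,3,3,1,3,0
0,1,1,0,2,2
3,1,0,2,2,1
0,2,2,3,0,0
1,0,1,2,0,3
gen 5: 0,1,0,3,2,0
2,3,3,1,3,0
1,1,1,0,2,2
3,1,0,2,2,1
0,2,2,3,0,0
1,0,1,2,0,3
gen 6: 0,1,0,3,2,0
2,3,3,1,3,0
2,1,1,0,2,2
3,1,0,2,2,1
0,2,2,3,0,0
1,0,1,2,0,3
gen 7: 0,1,0,3,2,0
2,3,3,1,3,0
3,1,1,0,2,2
3,1,0,2,2,1
0,2,2,3,0,0
1,0,1,2,0,3

3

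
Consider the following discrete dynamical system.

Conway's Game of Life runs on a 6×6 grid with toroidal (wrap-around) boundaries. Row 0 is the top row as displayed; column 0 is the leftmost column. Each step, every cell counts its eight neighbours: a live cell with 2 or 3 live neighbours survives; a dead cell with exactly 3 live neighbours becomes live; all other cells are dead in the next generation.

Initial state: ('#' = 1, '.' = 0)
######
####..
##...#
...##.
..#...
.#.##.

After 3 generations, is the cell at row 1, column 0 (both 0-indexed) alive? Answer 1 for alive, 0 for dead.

gen 0: ######
####..
##...#
...##.
..#...
.#.##.
gen 1: ......
......
.....#
######
..#...
......
gen 2: ......
......
.###.#
######
#.#.##
......
gen 3: ......
..#...
.....#
......
..#...
.....#

0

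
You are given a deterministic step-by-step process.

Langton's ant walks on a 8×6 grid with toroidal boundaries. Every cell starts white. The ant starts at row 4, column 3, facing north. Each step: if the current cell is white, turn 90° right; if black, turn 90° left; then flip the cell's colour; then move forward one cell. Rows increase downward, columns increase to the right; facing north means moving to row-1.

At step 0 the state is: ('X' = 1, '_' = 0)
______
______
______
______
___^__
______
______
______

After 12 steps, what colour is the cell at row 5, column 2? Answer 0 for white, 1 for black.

1

0) ______
______
______
______
___^__
______
______
______
1) ______
______
______
______
___X>_
______
______
______
2) ______
______
______
______
___XX_
____v_
______
______
3) ______
______
______
______
___XX_
___<X_
______
______
4) ______
______
______
______
___^X_
___XX_
______
______
5) ______
______
______
______
__<_X_
___XX_
______
______
6) ______
______
______
__^___
__X_X_
___XX_
______
______
7) ______
______
______
__X>__
__X_X_
___XX_
______
______
8) ______
______
______
__XX__
__XvX_
___XX_
______
______
9) ______
______
______
__XX__
__<XX_
___XX_
______
______
10) ______
______
______
__XX__
___XX_
__vXX_
______
______
11) ______
______
______
__XX__
___XX_
_<XXX_
______
______
12) ______
______
______
__XX__
_^_XX_
_XXXX_
______
______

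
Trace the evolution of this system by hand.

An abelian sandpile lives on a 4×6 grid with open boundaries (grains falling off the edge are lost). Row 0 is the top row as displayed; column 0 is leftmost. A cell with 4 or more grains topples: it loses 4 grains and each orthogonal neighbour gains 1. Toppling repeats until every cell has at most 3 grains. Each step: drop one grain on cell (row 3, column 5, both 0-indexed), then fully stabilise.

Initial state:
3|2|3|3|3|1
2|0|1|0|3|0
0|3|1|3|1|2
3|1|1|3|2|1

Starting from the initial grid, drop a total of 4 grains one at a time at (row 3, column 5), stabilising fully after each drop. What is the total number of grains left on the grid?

t=0: 3|2|3|3|3|1
2|0|1|0|3|0
0|3|1|3|1|2
3|1|1|3|2|1
t=1: 3|2|3|3|3|1
2|0|1|0|3|0
0|3|1|3|1|2
3|1|1|3|2|2
t=2: 3|2|3|3|3|1
2|0|1|0|3|0
0|3|1|3|1|2
3|1|1|3|2|3
t=3: 3|2|3|3|3|1
2|0|1|0|3|0
0|3|1|3|1|3
3|1|1|3|3|0
t=4: 3|2|3|3|3|1
2|0|1|0|3|0
0|3|1|3|1|3
3|1|1|3|3|1

44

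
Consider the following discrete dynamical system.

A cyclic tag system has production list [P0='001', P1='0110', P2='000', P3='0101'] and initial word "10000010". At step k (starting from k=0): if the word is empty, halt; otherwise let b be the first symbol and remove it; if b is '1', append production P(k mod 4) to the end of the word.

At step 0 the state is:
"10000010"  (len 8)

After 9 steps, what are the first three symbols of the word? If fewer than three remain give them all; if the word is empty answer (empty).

010

step 0: "10000010"  (len 8)
step 1: "0000010001"  (len 10)
step 2: "000010001"  (len 9)
step 3: "00010001"  (len 8)
step 4: "0010001"  (len 7)
step 5: "010001"  (len 6)
step 6: "10001"  (len 5)
step 7: "0001000"  (len 7)
step 8: "001000"  (len 6)
step 9: "01000"  (len 5)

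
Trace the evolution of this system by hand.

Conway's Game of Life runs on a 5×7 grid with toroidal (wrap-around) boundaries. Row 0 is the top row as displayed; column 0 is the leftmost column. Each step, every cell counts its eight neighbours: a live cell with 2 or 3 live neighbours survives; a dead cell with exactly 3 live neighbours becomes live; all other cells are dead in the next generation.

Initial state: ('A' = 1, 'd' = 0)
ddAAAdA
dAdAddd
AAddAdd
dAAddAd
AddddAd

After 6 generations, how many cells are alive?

step 0: ddAAAdA
dAdAddd
AAddAdd
dAAddAd
AddddAd
step 1: AAAAAAA
dAdddAd
AddAAdd
ddAdAAd
AddddAd
step 2: ddAAddd
ddddddd
dAAAddA
dAdddAd
Adddddd
step 3: ddddddd
dAddddd
AAAdddd
dAddddA
dAAdddd
step 4: dAAdddd
AAAdddd
ddAdddd
ddddddd
AAAdddd
step 5: dddAddd
AddAddd
ddAdddd
ddAdddd
AdAdddd
step 6: dAAAddd
ddAAddd
dAAAddd
ddAAddd
dAAAddd

13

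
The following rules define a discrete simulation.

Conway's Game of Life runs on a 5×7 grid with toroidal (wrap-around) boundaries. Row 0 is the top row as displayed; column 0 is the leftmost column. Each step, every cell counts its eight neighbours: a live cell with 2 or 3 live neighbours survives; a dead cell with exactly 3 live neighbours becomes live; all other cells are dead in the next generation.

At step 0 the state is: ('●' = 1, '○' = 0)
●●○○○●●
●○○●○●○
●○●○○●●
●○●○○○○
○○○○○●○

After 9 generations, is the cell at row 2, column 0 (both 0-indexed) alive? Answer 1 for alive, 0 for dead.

gen 0: ●●○○○●●
●○○●○●○
●○●○○●●
●○●○○○○
○○○○○●○
gen 1: ●●○○○●○
○○●○○○○
●○●●●●○
●○○○○●○
○○○○○●○
gen 2: ○●○○○○●
●○●○○●○
○○●●●●○
○●○●○●○
●●○○●●○
gen 3: ○○●○●○○
●○●○○●○
○○○○○●○
●●○○○○○
○●○○●●○
gen 4: ○○●○●○●
○●○●●●●
●○○○○○○
●●○○●●●
●●●●●●○
gen 5: ○○○○○○○
○●●●●○●
○○●●○○○
○○○○○○○
○○○○○○○
gen 6: ○○●●○○○
○●○○●○○
○●○○●○○
○○○○○○○
○○○○○○○
gen 7: ○○●●○○○
○●○○●○○
○○○○○○○
○○○○○○○
○○○○○○○
gen 8: ○○●●○○○
○○●●○○○
○○○○○○○
○○○○○○○
○○○○○○○
gen 9: ○○●●○○○
○○●●○○○
○○○○○○○
○○○○○○○
○○○○○○○

0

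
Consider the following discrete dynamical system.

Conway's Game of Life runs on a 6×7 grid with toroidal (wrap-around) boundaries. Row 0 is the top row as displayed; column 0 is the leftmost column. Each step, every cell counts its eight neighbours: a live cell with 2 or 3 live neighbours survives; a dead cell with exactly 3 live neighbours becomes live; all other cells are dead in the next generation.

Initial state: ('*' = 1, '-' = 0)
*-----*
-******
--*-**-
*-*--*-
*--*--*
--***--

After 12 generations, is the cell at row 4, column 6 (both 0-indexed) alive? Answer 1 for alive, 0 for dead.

k=0  *-----*
-******
--*-**-
*-*--*-
*--*--*
--***--
k=1  *-----*
-**----
*------
*-*--*-
*----**
-*****-
k=2  *---***
-*----*
*-*---*
*----*-
*------
-****--
k=3  ----*-*
-*-----
-----*-
*------
*-***-*
-****--
k=4  **--**-
-----*-
-------
**-***-
*---***
-*----*
k=5  **--**-
----***
-----**
**-*---
--**---
-*-----
k=6  **--*--
-------
-------
**-**-*
*--*---
**-**--
k=7  *****--
-------
*------
*****-*
-----*-
---**-*
k=8  ***-**-
*-**---
*-**--*
*******
-*-----
**----*
k=9  ----**-
-----*-
-------
----**-
---**--
-----**
k=10  ----*--
----**-
----**-
---***-
---*--*
---*--*
k=11  ---**--
---*---
------*
---*--*
--**--*
---***-
k=12  --*--*-
---**--
-------
*-**-**
--*---*
-----*-

1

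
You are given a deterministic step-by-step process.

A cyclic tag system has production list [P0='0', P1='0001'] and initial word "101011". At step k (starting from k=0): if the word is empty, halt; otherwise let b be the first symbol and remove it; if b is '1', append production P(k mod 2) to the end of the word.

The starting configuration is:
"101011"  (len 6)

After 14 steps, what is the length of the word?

gen 0: "101011"  (len 6)
gen 1: "010110"  (len 6)
gen 2: "10110"  (len 5)
gen 3: "01100"  (len 5)
gen 4: "1100"  (len 4)
gen 5: "1000"  (len 4)
gen 6: "0000001"  (len 7)
gen 7: "000001"  (len 6)
gen 8: "00001"  (len 5)
gen 9: "0001"  (len 4)
gen 10: "001"  (len 3)
gen 11: "01"  (len 2)
gen 12: "1"  (len 1)
gen 13: "0"  (len 1)
gen 14: (halted — word empty)

0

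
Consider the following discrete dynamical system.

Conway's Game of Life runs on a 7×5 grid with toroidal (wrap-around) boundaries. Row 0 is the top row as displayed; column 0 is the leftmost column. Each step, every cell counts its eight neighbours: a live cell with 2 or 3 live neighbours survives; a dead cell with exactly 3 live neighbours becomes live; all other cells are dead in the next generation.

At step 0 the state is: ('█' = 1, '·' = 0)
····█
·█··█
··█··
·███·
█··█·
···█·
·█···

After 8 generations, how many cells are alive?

3

gen 0: ····█
·█··█
··█··
·███·
█··█·
···█·
·█···
gen 1: ·····
█··█·
█····
·█·██
·█·█·
··█·█
·····
gen 2: ·····
····█
████·
·█·██
·█···
··██·
·····
gen 3: ·····
█████
·█···
···██
██··█
··█··
·····
gen 4: █████
█████
·█···
·████
███·█
██···
·····
gen 5: ·····
·····
·····
····█
·····
··█·█
···█·
gen 6: ·····
·····
·····
·····
···█·
···█·
···█·
gen 7: ·····
·····
·····
·····
·····
··███
·····
gen 8: ·····
·····
·····
·····
···█·
···█·
···█·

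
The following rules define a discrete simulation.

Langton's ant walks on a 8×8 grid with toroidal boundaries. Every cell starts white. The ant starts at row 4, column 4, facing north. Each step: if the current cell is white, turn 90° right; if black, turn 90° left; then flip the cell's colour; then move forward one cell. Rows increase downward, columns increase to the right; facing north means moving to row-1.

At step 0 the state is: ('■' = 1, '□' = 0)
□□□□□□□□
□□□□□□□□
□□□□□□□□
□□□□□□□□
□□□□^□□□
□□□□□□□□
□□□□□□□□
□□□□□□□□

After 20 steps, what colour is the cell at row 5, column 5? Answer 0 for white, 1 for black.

step 0: □□□□□□□□
□□□□□□□□
□□□□□□□□
□□□□□□□□
□□□□^□□□
□□□□□□□□
□□□□□□□□
□□□□□□□□
step 1: □□□□□□□□
□□□□□□□□
□□□□□□□□
□□□□□□□□
□□□□■>□□
□□□□□□□□
□□□□□□□□
□□□□□□□□
step 2: □□□□□□□□
□□□□□□□□
□□□□□□□□
□□□□□□□□
□□□□■■□□
□□□□□v□□
□□□□□□□□
□□□□□□□□
step 3: □□□□□□□□
□□□□□□□□
□□□□□□□□
□□□□□□□□
□□□□■■□□
□□□□<■□□
□□□□□□□□
□□□□□□□□
step 4: □□□□□□□□
□□□□□□□□
□□□□□□□□
□□□□□□□□
□□□□^■□□
□□□□■■□□
□□□□□□□□
□□□□□□□□
step 5: □□□□□□□□
□□□□□□□□
□□□□□□□□
□□□□□□□□
□□□<□■□□
□□□□■■□□
□□□□□□□□
□□□□□□□□
step 6: □□□□□□□□
□□□□□□□□
□□□□□□□□
□□□^□□□□
□□□■□■□□
□□□□■■□□
□□□□□□□□
□□□□□□□□
step 7: □□□□□□□□
□□□□□□□□
□□□□□□□□
□□□■>□□□
□□□■□■□□
□□□□■■□□
□□□□□□□□
□□□□□□□□
step 8: □□□□□□□□
□□□□□□□□
□□□□□□□□
□□□■■□□□
□□□■v■□□
□□□□■■□□
□□□□□□□□
□□□□□□□□
step 9: □□□□□□□□
□□□□□□□□
□□□□□□□□
□□□■■□□□
□□□<■■□□
□□□□■■□□
□□□□□□□□
□□□□□□□□
step 10: □□□□□□□□
□□□□□□□□
□□□□□□□□
□□□■■□□□
□□□□■■□□
□□□v■■□□
□□□□□□□□
□□□□□□□□
step 11: □□□□□□□□
□□□□□□□□
□□□□□□□□
□□□■■□□□
□□□□■■□□
□□<■■■□□
□□□□□□□□
□□□□□□□□
step 12: □□□□□□□□
□□□□□□□□
□□□□□□□□
□□□■■□□□
□□^□■■□□
□□■■■■□□
□□□□□□□□
□□□□□□□□
step 13: □□□□□□□□
□□□□□□□□
□□□□□□□□
□□□■■□□□
□□■>■■□□
□□■■■■□□
□□□□□□□□
□□□□□□□□
step 14: □□□□□□□□
□□□□□□□□
□□□□□□□□
□□□■■□□□
□□■■■■□□
□□■v■■□□
□□□□□□□□
□□□□□□□□
step 15: □□□□□□□□
□□□□□□□□
□□□□□□□□
□□□■■□□□
□□■■■■□□
□□■□>■□□
□□□□□□□□
□□□□□□□□
step 16: □□□□□□□□
□□□□□□□□
□□□□□□□□
□□□■■□□□
□□■■^■□□
□□■□□■□□
□□□□□□□□
□□□□□□□□
step 17: □□□□□□□□
□□□□□□□□
□□□□□□□□
□□□■■□□□
□□■<□■□□
□□■□□■□□
□□□□□□□□
□□□□□□□□
step 18: □□□□□□□□
□□□□□□□□
□□□□□□□□
□□□■■□□□
□□■□□■□□
□□■v□■□□
□□□□□□□□
□□□□□□□□
step 19: □□□□□□□□
□□□□□□□□
□□□□□□□□
□□□■■□□□
□□■□□■□□
□□<■□■□□
□□□□□□□□
□□□□□□□□
step 20: □□□□□□□□
□□□□□□□□
□□□□□□□□
□□□■■□□□
□□■□□■□□
□□□■□■□□
□□v□□□□□
□□□□□□□□

1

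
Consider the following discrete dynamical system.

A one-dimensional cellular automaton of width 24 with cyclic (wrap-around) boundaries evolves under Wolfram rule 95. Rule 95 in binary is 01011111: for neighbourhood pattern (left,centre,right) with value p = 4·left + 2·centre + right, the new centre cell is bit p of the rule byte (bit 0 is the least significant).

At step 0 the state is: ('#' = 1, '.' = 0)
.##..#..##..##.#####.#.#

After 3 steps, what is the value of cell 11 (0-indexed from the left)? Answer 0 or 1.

gen 0: .##..#..##..##.#####.#.#
gen 1: .#############.#...#.#.#
gen 2: .#...........#.#####.#.#
gen 3: .#############.#...#.#.#

1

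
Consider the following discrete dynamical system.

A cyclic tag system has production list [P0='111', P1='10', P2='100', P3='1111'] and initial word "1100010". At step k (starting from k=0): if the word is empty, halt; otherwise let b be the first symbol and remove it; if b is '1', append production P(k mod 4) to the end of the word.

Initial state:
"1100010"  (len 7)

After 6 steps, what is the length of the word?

t=0: "1100010"  (len 7)
t=1: "100010111"  (len 9)
t=2: "0001011110"  (len 10)
t=3: "001011110"  (len 9)
t=4: "01011110"  (len 8)
t=5: "1011110"  (len 7)
t=6: "01111010"  (len 8)

8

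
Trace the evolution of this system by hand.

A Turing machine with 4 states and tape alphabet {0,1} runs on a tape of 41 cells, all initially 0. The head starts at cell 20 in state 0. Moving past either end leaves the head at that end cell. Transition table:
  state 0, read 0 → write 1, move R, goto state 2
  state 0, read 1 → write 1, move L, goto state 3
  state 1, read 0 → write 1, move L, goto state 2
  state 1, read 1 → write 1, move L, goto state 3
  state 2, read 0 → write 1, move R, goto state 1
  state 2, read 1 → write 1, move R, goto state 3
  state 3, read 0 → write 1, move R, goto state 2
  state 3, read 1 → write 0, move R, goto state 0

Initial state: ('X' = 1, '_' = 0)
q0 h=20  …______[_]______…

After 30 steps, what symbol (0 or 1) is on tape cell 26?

k=0  q0 h=20  …______[_]______…
k=1  q2 h=21  …_____X[_]______…
k=2  q1 h=22  …____XX[_]______…
k=3  q2 h=21  …_____X[X]X_____…
k=4  q3 h=22  …____XX[X]______…
k=5  q0 h=23  …___XX_[_]______…
k=6  q2 h=24  …__XX_X[_]______…
k=7  q1 h=25  …_XX_XX[_]______…
k=8  q2 h=24  …__XX_X[X]X_____…
k=9  q3 h=25  …_XX_XX[X]______…
k=10  q0 h=26  …XX_XX_[_]______…
k=11  q2 h=27  …X_XX_X[_]______…
k=12  q1 h=28  …_XX_XX[_]______…
k=13  q2 h=27  …X_XX_X[X]X_____…
k=14  q3 h=28  …_XX_XX[X]______…
k=15  q0 h=29  …XX_XX_[_]______…
k=16  q2 h=30  …X_XX_X[_]______…
k=17  q1 h=31  …_XX_XX[_]______…
k=18  q2 h=30  …X_XX_X[X]X_____…
k=19  q3 h=31  …_XX_XX[X]______…
k=20  q0 h=32  …XX_XX_[_]______…
k=21  q2 h=33  …X_XX_X[_]______…
k=22  q1 h=34  …_XX_XX[_]______|
k=23  q2 h=33  …X_XX_X[X]X_____…
k=24  q3 h=34  …_XX_XX[X]______|
k=25  q0 h=35  …XX_XX_[_]_____|
k=26  q2 h=36  …X_XX_X[_]____|
k=27  q1 h=37  …_XX_XX[_]___|
k=28  q2 h=36  …X_XX_X[X]X___|
k=29  q3 h=37  …_XX_XX[X]___|
k=30  q0 h=38  …XX_XX_[_]__|

1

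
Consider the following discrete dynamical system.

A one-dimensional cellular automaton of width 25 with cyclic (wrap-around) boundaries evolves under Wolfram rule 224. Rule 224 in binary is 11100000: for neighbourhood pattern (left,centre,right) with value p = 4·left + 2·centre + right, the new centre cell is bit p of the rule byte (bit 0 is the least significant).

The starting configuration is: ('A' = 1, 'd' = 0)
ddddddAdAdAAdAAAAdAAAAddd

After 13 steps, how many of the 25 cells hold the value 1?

0

gen 0: ddddddAdAdAAdAAAAdAAAAddd
gen 1: dddddddAdAdAAdAAAAdAAAddd
gen 2: ddddddddAdAdAAdAAAAdAAddd
gen 3: dddddddddAdAdAAdAAAAdAddd
gen 4: ddddddddddAdAdAAdAAAAdddd
gen 5: dddddddddddAdAdAAdAAAdddd
gen 6: ddddddddddddAdAdAAdAAdddd
gen 7: dddddddddddddAdAdAAdAdddd
gen 8: ddddddddddddddAdAdAAddddd
gen 9: dddddddddddddddAdAdAddddd
gen 10: ddddddddddddddddAdAdddddd
gen 11: dddddddddddddddddAddddddd
gen 12: ddddddddddddddddddddddddd
gen 13: ddddddddddddddddddddddddd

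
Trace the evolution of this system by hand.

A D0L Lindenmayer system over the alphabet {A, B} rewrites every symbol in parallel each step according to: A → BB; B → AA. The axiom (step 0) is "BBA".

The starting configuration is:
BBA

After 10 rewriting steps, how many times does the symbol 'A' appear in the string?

step 0: BBA
step 1: AAAABB
step 2: BBBBBBBBAAAA
step 3: AAAAAAAAAAAAAAAABBBBBBBB
step 4: BBBBBBBBBBBBBBBBBBBBBBBBBBBBBBBBAAAAAAAAAAAAAAAA
step 5: AAAAAAAAAAAAAAAAAAAAAAAAAAAAAAAAAAAAAAAAAAAAAAAAAAAAAAAAAAAAAAAABBBBBBBBBBBBBBBBBBBBBBBBBBBBBBBB
step 6: BBBBBBBBBBBBBBBBBBBBBBBBBBBBBBBBBBBBBBBBBBBBBBBBBBBBBBBBBB…AAAAAAAAAAAAAAAAAAAAAAAAAAAAAAAAAAAAAAAAAAAAAAAAAAAAAAAAAA  (len 192)
step 7: AAAAAAAAAAAAAAAAAAAAAAAAAAAAAAAAAAAAAAAAAAAAAAAAAAAAAAAAAA…BBBBBBBBBBBBBBBBBBBBBBBBBBBBBBBBBBBBBBBBBBBBBBBBBBBBBBBBBB  (len 384)
step 8: BBBBBBBBBBBBBBBBBBBBBBBBBBBBBBBBBBBBBBBBBBBBBBBBBBBBBBBBBB…AAAAAAAAAAAAAAAAAAAAAAAAAAAAAAAAAAAAAAAAAAAAAAAAAAAAAAAAAA  (len 768)
step 9: AAAAAAAAAAAAAAAAAAAAAAAAAAAAAAAAAAAAAAAAAAAAAAAAAAAAAAAAAA…BBBBBBBBBBBBBBBBBBBBBBBBBBBBBBBBBBBBBBBBBBBBBBBBBBBBBBBBBB  (len 1536)
step 10: BBBBBBBBBBBBBBBBBBBBBBBBBBBBBBBBBBBBBBBBBBBBBBBBBBBBBBBBBB…AAAAAAAAAAAAAAAAAAAAAAAAAAAAAAAAAAAAAAAAAAAAAAAAAAAAAAAAAA  (len 3072)

1024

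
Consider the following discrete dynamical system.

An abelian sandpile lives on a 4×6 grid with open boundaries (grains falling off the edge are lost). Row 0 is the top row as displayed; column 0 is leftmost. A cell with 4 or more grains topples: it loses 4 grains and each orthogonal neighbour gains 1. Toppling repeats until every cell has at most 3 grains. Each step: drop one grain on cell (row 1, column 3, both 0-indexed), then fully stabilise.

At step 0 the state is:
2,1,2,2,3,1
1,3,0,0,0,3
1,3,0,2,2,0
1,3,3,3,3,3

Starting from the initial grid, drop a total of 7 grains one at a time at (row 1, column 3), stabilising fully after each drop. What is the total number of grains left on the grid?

49

0) 2,1,2,2,3,1
1,3,0,0,0,3
1,3,0,2,2,0
1,3,3,3,3,3
1) 2,1,2,2,3,1
1,3,0,1,0,3
1,3,0,2,2,0
1,3,3,3,3,3
2) 2,1,2,2,3,1
1,3,0,2,0,3
1,3,0,2,2,0
1,3,3,3,3,3
3) 2,1,2,2,3,1
1,3,0,3,0,3
1,3,0,2,2,0
1,3,3,3,3,3
4) 2,1,2,3,3,1
1,3,1,0,1,3
1,3,0,3,2,0
1,3,3,3,3,3
5) 2,1,2,3,3,1
1,3,1,1,1,3
1,3,0,3,2,0
1,3,3,3,3,3
6) 2,1,2,3,3,1
1,3,1,2,1,3
1,3,0,3,2,0
1,3,3,3,3,3
7) 2,1,2,3,3,1
1,3,1,3,1,3
1,3,0,3,2,0
1,3,3,3,3,3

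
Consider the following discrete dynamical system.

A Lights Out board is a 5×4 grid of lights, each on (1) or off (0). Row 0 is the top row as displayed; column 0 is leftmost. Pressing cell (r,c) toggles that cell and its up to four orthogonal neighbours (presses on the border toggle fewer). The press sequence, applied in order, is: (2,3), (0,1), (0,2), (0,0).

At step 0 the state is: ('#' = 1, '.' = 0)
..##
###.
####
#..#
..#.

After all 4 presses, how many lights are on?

gen 0: ..##
###.
####
#..#
..#.
gen 1: ..##
####
##..
#...
..#.
gen 2: ##.#
#.##
##..
#...
..#.
gen 3: #.#.
#..#
##..
#...
..#.
gen 4: .##.
...#
##..
#...
..#.

7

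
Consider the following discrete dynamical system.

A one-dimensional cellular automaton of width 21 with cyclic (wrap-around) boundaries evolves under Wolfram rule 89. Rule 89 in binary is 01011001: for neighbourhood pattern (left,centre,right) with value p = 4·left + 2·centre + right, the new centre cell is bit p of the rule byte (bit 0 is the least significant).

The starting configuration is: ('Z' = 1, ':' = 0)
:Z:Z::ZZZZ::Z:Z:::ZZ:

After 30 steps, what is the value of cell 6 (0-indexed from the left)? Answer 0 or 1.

0

t=0: :Z:Z::ZZZZ::Z:Z:::ZZ:
t=1: ::::Z:Z::ZZ::::ZZ:ZZZ
t=2: ZZZ::::Z:ZZZZZ:ZZ:Z:Z
t=3: ::ZZZZ:::Z:::Z:ZZ:::Z
t=4: Z:Z::ZZZ::ZZ:::ZZZZ::
t=5: :::Z:Z:ZZ:ZZZZ:Z::ZZ:
t=6: ZZ:::::ZZ:Z::Z::Z:ZZZ
t=7: :ZZZZZ:ZZ::Z::Z:::Z::
t=8: :Z:::Z:ZZZ::Z::ZZ::ZZ
t=9: ::ZZ:::Z:ZZ::Z:ZZZ:ZZ
t=10: Z:ZZZZ:::ZZZ:::Z:Z:ZZ
t=11: Z:Z::ZZZ:Z:ZZZ:::::Z:
t=12: :::Z:Z:Z:::Z:ZZZZZ:::
t=13: ZZ::::::ZZ:::Z:::ZZZZ
t=14: :ZZZZZZ:ZZZZ::ZZ:Z:::
t=15: :Z::::Z:Z::ZZ:ZZ::ZZZ
t=16: ::ZZZ::::Z:ZZ:ZZZ:Z:Z
t=17: Z:Z:ZZZZ:::ZZ:Z:Z::::
t=18: ::::Z::ZZZ:ZZ::::ZZZ:
t=19: ZZZ::Z:Z:Z:ZZZZZ:Z:ZZ
t=20: ::ZZ:::::::Z:::Z:::Z:
t=21: Z:ZZZZZZZZ::ZZ::ZZ::Z
t=22: Z:Z::::::ZZ:ZZZ:ZZZ:Z
t=23: Z::ZZZZZ:ZZ:Z:Z:Z:Z:Z
t=24: ZZ:Z:::Z:ZZ:::::::::Z
t=25: :Z::ZZ:::ZZZZZZZZZZ:Z
t=26: ::Z:ZZZZ:Z::::::::Z::
t=27: Z:::Z::Z::ZZZZZZZ::ZZ
t=28: ZZZ::Z::Z:Z:::::ZZ:Z:
t=29: Z:ZZ::Z::::ZZZZ:ZZ:::
t=30: ::ZZZ::ZZZ:Z::Z:ZZZZ:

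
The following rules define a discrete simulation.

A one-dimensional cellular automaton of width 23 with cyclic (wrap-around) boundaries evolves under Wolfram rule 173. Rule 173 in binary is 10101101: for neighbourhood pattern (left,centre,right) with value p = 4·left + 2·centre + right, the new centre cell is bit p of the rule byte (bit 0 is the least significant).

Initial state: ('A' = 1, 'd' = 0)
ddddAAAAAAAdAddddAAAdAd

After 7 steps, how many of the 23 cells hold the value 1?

17

0) ddddAAAAAAAdAddddAAAdAd
1) AAAdAAAAAAdAAdAAdAAdAAd
2) AAdAAAAAAdAAdAAdAAdAAdA
3) AdAAAAAAdAAdAAdAAdAAdAA
4) dAAAAAAdAAdAAdAAdAAdAAA
5) AAAAAAdAAdAAdAAdAAdAAAd
6) AAAAAdAAdAAdAAdAAdAAAdA
7) AAAAdAAdAAdAAdAAdAAAdAA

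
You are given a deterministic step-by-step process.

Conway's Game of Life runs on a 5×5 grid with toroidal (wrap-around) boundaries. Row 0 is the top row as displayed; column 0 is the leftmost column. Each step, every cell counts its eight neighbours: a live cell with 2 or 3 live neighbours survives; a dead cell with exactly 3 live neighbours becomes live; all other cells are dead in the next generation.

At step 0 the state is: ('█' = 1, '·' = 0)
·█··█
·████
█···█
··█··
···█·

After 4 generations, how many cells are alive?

[0] ·█··█
·████
█···█
··█··
···█·
[1] ·█··█
·██··
█···█
···██
··██·
[2] ██···
·████
███·█
█·█··
█·█··
[3] ·····
·····
·····
··█··
█·█·█
[4] ·····
·····
·····
·█·█·
·█·█·

4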